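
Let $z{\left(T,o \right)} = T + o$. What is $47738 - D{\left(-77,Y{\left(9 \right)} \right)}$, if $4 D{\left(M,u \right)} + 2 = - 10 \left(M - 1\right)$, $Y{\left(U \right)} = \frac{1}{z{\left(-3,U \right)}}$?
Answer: $\frac{95087}{2} \approx 47544.0$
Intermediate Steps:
$Y{\left(U \right)} = \frac{1}{-3 + U}$
$D{\left(M,u \right)} = 2 - \frac{5 M}{2}$ ($D{\left(M,u \right)} = - \frac{1}{2} + \frac{\left(-10\right) \left(M - 1\right)}{4} = - \frac{1}{2} + \frac{\left(-10\right) \left(-1 + M\right)}{4} = - \frac{1}{2} + \frac{10 - 10 M}{4} = - \frac{1}{2} - \left(- \frac{5}{2} + \frac{5 M}{2}\right) = 2 - \frac{5 M}{2}$)
$47738 - D{\left(-77,Y{\left(9 \right)} \right)} = 47738 - \left(2 - - \frac{385}{2}\right) = 47738 - \left(2 + \frac{385}{2}\right) = 47738 - \frac{389}{2} = \frac{95087}{2}$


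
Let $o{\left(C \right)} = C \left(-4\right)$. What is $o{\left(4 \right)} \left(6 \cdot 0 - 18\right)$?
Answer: $288$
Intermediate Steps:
$o{\left(C \right)} = - 4 C$
$o{\left(4 \right)} \left(6 \cdot 0 - 18\right) = \left(-4\right) 4 \left(6 \cdot 0 - 18\right) = - 16 \left(0 - 18\right) = \left(-16\right) \left(-18\right) = 288$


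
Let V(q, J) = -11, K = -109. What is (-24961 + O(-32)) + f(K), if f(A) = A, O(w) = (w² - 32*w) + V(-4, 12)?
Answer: -23033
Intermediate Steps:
O(w) = -11 + w² - 32*w (O(w) = (w² - 32*w) - 11 = -11 + w² - 32*w)
(-24961 + O(-32)) + f(K) = (-24961 + (-11 + (-32)² - 32*(-32))) - 109 = (-24961 + (-11 + 1024 + 1024)) - 109 = (-24961 + 2037) - 109 = -22924 - 109 = -23033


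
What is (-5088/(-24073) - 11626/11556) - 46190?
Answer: -6424852882745/139093794 ≈ -46191.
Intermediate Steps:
(-5088/(-24073) - 11626/11556) - 46190 = (-5088*(-1/24073) - 11626*1/11556) - 46190 = (5088/24073 - 5813/5778) - 46190 = -110537885/139093794 - 46190 = -6424852882745/139093794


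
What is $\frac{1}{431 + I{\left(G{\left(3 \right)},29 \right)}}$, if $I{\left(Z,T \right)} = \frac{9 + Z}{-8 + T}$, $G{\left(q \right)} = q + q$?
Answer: $\frac{7}{3022} \approx 0.0023163$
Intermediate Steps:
$G{\left(q \right)} = 2 q$
$I{\left(Z,T \right)} = \frac{9 + Z}{-8 + T}$
$\frac{1}{431 + I{\left(G{\left(3 \right)},29 \right)}} = \frac{1}{431 + \frac{9 + 2 \cdot 3}{-8 + 29}} = \frac{1}{431 + \frac{9 + 6}{21}} = \frac{1}{431 + \frac{1}{21} \cdot 15} = \frac{1}{431 + \frac{5}{7}} = \frac{1}{\frac{3022}{7}} = \frac{7}{3022}$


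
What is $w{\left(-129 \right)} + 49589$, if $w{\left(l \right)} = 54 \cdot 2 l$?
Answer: $35657$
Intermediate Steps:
$w{\left(l \right)} = 108 l$
$w{\left(-129 \right)} + 49589 = 108 \left(-129\right) + 49589 = -13932 + 49589 = 35657$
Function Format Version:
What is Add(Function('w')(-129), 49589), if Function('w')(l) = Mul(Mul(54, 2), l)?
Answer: 35657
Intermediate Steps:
Function('w')(l) = Mul(108, l)
Add(Function('w')(-129), 49589) = Add(Mul(108, -129), 49589) = Add(-13932, 49589) = 35657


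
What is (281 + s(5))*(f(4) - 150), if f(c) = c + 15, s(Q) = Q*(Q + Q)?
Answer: -43361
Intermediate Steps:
s(Q) = 2*Q² (s(Q) = Q*(2*Q) = 2*Q²)
f(c) = 15 + c
(281 + s(5))*(f(4) - 150) = (281 + 2*5²)*((15 + 4) - 150) = (281 + 2*25)*(19 - 150) = (281 + 50)*(-131) = 331*(-131) = -43361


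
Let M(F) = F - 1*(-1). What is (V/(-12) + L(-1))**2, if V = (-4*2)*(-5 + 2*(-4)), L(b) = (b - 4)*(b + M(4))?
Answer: 7396/9 ≈ 821.78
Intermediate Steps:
M(F) = 1 + F (M(F) = F + 1 = 1 + F)
L(b) = (-4 + b)*(5 + b) (L(b) = (b - 4)*(b + (1 + 4)) = (-4 + b)*(b + 5) = (-4 + b)*(5 + b))
V = 104 (V = -8*(-5 - 8) = -8*(-13) = 104)
(V/(-12) + L(-1))**2 = (104/(-12) + (-20 - 1 + (-1)**2))**2 = (104*(-1/12) + (-20 - 1 + 1))**2 = (-26/3 - 20)**2 = (-86/3)**2 = 7396/9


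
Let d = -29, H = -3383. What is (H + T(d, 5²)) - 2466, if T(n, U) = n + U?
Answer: -5853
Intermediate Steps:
T(n, U) = U + n
(H + T(d, 5²)) - 2466 = (-3383 + (5² - 29)) - 2466 = (-3383 + (25 - 29)) - 2466 = (-3383 - 4) - 2466 = -3387 - 2466 = -5853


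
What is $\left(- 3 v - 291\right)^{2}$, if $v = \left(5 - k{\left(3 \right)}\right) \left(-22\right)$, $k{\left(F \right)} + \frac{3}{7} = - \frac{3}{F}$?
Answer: $\frac{870489}{49} \approx 17765.0$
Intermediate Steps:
$k{\left(F \right)} = - \frac{3}{7} - \frac{3}{F}$
$v = - \frac{990}{7}$ ($v = \left(5 - \left(- \frac{3}{7} - \frac{3}{3}\right)\right) \left(-22\right) = \left(5 - \left(- \frac{3}{7} - 1\right)\right) \left(-22\right) = \left(5 - - \frac{10}{7}\right) \left(-22\right) = \left(5 + \frac{10}{7}\right) \left(-22\right) = \frac{45}{7} \left(-22\right) = - \frac{990}{7} \approx -141.43$)
$\left(- 3 v - 291\right)^{2} = \left(\left(-3\right) \left(- \frac{990}{7}\right) - 291\right)^{2} = \left(\frac{2970}{7} - 291\right)^{2} = \left(\frac{933}{7}\right)^{2} = \frac{870489}{49}$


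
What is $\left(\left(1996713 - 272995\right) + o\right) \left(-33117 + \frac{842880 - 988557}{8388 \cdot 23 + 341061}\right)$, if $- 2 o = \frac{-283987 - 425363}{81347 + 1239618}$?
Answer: $- \frac{2684416869918855067766}{47025033035} \approx -5.7085 \cdot 10^{10}$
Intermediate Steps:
$o = \frac{70935}{264193}$ ($o = - \frac{\left(-283987 - 425363\right) \frac{1}{81347 + 1239618}}{2} = - \frac{\left(-709350\right) \frac{1}{1320965}}{2} = \left(- \frac{1}{2}\right) \left(- \frac{141870}{264193}\right) = \frac{70935}{264193} \approx 0.2685$)
$\left(\left(1996713 - 272995\right) + o\right) \left(-33117 + \frac{842880 - 988557}{8388 \cdot 23 + 341061}\right) = \left(\left(1996713 - 272995\right) + \frac{70935}{264193}\right) \left(-33117 + \frac{842880 - 988557}{8388 \cdot 23 + 341061}\right) = \left(\left(1996713 - 272995\right) + \frac{70935}{264193}\right) \left(-33117 - \frac{145677}{192924 + 341061}\right) = \left(1723718 + \frac{70935}{264193}\right) \left(-33117 - \frac{145677}{533985}\right) = \frac{455394300509 \left(-33117 - \frac{48559}{177995}\right)}{264193} = \frac{455394300509}{264193} \left(- \frac{5894708974}{177995}\right) = - \frac{2684416869918855067766}{47025033035}$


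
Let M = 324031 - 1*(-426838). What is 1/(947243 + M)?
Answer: 1/1698112 ≈ 5.8889e-7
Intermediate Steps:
M = 750869 (M = 324031 + 426838 = 750869)
1/(947243 + M) = 1/(947243 + 750869) = 1/1698112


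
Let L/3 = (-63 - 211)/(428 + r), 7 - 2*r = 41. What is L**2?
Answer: 4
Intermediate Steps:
r = -17 (r = 7/2 - 1/2*41 = 7/2 - 41/2 = -17)
L = -2 (L = 3*((-63 - 211)/(428 - 17)) = 3*(-274/411) = 3*(-274*1/411) = 3*(-2/3) = -2)
L**2 = (-2)**2 = 4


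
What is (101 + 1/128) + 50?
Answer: 19329/128 ≈ 151.01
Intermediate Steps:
(101 + 1/128) + 50 = 12929/128 + 50 = 19329/128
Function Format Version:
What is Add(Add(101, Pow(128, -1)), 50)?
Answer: Rational(19329, 128) ≈ 151.01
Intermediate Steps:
Add(Add(101, Pow(128, -1)), 50) = Add(Add(101, Rational(1, 128)), 50) = Add(Rational(12929, 128), 50) = Rational(19329, 128)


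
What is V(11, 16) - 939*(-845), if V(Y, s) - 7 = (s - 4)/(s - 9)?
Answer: 5554246/7 ≈ 7.9346e+5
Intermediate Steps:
V(Y, s) = 7 + (-4 + s)/(-9 + s) (V(Y, s) = 7 + (s - 4)/(s - 9) = 7 + (-4 + s)/(-9 + s))
V(11, 16) - 939*(-845) = (-67 + 8*16)/(-9 + 16) - 939*(-845) = (-67 + 128)/7 + 793455 = (1/7)*61 + 793455 = 61/7 + 793455 = 5554246/7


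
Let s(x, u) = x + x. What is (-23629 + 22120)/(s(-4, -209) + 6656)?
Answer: -503/2216 ≈ -0.22699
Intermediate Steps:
s(x, u) = 2*x
(-23629 + 22120)/(s(-4, -209) + 6656) = (-23629 + 22120)/(2*(-4) + 6656) = -1509/(-8 + 6656) = -1509/6648 = -1509*1/6648 = -503/2216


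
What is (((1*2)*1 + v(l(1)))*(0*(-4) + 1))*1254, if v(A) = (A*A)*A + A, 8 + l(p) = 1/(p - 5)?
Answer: -22783299/32 ≈ -7.1198e+5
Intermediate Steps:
l(p) = -8 + 1/(-5 + p) (l(p) = -8 + 1/(p - 5) = -8 + 1/(-5 + p))
v(A) = A + A³ (v(A) = A²*A + A = A³ + A = A + A³)
(((1*2)*1 + v(l(1)))*(0*(-4) + 1))*1254 = (((1*2)*1 + ((41 - 8*1)/(-5 + 1) + ((41 - 8*1)/(-5 + 1))³))*(0*(-4) + 1))*1254 = ((2*1 + ((41 - 8)/(-4) + ((41 - 8)/(-4))³))*(0 + 1))*1254 = ((2 + (-¼*33 + (-¼*33)³))*1)*1254 = ((2 + (-33/4 + (-33/4)³))*1)*1254 = ((2 + (-33/4 - 35937/64))*1)*1254 = ((2 - 36465/64)*1)*1254 = -36337/64*1*1254 = -36337/64*1254 = -22783299/32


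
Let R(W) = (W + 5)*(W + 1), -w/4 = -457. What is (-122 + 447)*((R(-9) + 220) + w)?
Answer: 676000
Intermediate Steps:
w = 1828 (w = -4*(-457) = 1828)
R(W) = (1 + W)*(5 + W) (R(W) = (5 + W)*(1 + W) = (1 + W)*(5 + W))
(-122 + 447)*((R(-9) + 220) + w) = (-122 + 447)*(((5 + (-9)² + 6*(-9)) + 220) + 1828) = 325*(((5 + 81 - 54) + 220) + 1828) = 325*((32 + 220) + 1828) = 325*(252 + 1828) = 325*2080 = 676000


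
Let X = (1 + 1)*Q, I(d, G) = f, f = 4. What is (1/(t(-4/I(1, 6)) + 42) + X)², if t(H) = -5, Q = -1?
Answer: 5329/1369 ≈ 3.8926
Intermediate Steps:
I(d, G) = 4
X = -2 (X = (1 + 1)*(-1) = 2*(-1) = -2)
(1/(t(-4/I(1, 6)) + 42) + X)² = (1/(-5 + 42) - 2)² = (1/37 - 2)² = (-73/37)² = 5329/1369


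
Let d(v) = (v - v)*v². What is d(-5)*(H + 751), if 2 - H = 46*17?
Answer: 0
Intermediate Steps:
d(v) = 0 (d(v) = 0*v² = 0)
H = -780 (H = 2 - 46*17 = 2 - 1*782 = 2 - 782 = -780)
d(-5)*(H + 751) = 0*(-780 + 751) = 0*(-29) = 0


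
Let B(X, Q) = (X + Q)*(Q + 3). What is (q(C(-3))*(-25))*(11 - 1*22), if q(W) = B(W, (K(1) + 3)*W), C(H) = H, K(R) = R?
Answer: 37125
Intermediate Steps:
B(X, Q) = (3 + Q)*(Q + X) (B(X, Q) = (Q + X)*(3 + Q) = (3 + Q)*(Q + X))
q(W) = 15*W + 20*W² (q(W) = ((1 + 3)*W)² + 3*((1 + 3)*W) + 3*W + ((1 + 3)*W)*W = (4*W)² + 3*(4*W) + 3*W + (4*W)*W = 16*W² + 12*W + 3*W + 4*W² = 15*W + 20*W²)
(q(C(-3))*(-25))*(11 - 1*22) = ((5*(-3)*(3 + 4*(-3)))*(-25))*(11 - 1*22) = ((5*(-3)*(3 - 12))*(-25))*(11 - 22) = ((5*(-3)*(-9))*(-25))*(-11) = (135*(-25))*(-11) = -3375*(-11) = 37125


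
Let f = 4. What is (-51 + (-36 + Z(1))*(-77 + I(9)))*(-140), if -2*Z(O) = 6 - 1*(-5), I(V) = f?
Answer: -416990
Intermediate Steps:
I(V) = 4
Z(O) = -11/2 (Z(O) = -(6 - 1*(-5))/2 = -(6 + 5)/2 = -1/2*11 = -11/2)
(-51 + (-36 + Z(1))*(-77 + I(9)))*(-140) = (-51 + (-36 - 11/2)*(-77 + 4))*(-140) = (-51 - 83/2*(-73))*(-140) = (-51 + 6059/2)*(-140) = (5957/2)*(-140) = -416990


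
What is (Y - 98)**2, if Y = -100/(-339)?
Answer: 1097066884/114921 ≈ 9546.3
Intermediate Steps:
Y = 100/339 (Y = -100*(-1/339) = 100/339 ≈ 0.29499)
(Y - 98)**2 = (100/339 - 98)**2 = (-33122/339)**2 = 1097066884/114921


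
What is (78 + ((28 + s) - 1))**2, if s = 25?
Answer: 16900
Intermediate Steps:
(78 + ((28 + s) - 1))**2 = (78 + ((28 + 25) - 1))**2 = (78 + (53 - 1))**2 = (78 + 52)**2 = 130**2 = 16900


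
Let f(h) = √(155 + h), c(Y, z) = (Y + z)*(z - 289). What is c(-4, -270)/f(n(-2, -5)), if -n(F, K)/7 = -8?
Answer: 153166*√211/211 ≈ 10544.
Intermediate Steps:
n(F, K) = 56 (n(F, K) = -7*(-8) = 56)
c(Y, z) = (-289 + z)*(Y + z) (c(Y, z) = (Y + z)*(-289 + z) = (-289 + z)*(Y + z))
c(-4, -270)/f(n(-2, -5)) = ((-270)² - 289*(-4) - 289*(-270) - 4*(-270))/(√(155 + 56)) = (72900 + 1156 + 78030 + 1080)/(√211) = 153166*(√211/211) = 153166*√211/211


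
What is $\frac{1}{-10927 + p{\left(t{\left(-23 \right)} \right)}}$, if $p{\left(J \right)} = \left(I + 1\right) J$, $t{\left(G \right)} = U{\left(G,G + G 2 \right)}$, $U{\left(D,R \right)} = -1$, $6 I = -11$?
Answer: $- \frac{6}{65557} \approx -9.1523 \cdot 10^{-5}$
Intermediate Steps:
$I = - \frac{11}{6}$ ($I = \frac{1}{6} \left(-11\right) = - \frac{11}{6} \approx -1.8333$)
$t{\left(G \right)} = -1$
$p{\left(J \right)} = - \frac{5 J}{6}$ ($p{\left(J \right)} = \left(- \frac{11}{6} + 1\right) J = - \frac{5 J}{6}$)
$\frac{1}{-10927 + p{\left(t{\left(-23 \right)} \right)}} = \frac{1}{-10927 - - \frac{5}{6}} = \frac{1}{-10927 + \frac{5}{6}} = \frac{1}{- \frac{65557}{6}} = - \frac{6}{65557}$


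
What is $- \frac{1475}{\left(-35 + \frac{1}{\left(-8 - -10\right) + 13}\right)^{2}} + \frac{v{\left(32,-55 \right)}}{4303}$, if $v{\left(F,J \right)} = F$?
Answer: $- \frac{1419271693}{1181500528} \approx -1.2012$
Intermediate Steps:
$- \frac{1475}{\left(-35 + \frac{1}{\left(-8 - -10\right) + 13}\right)^{2}} + \frac{v{\left(32,-55 \right)}}{4303} = - \frac{1475}{\left(-35 + \frac{1}{\left(-8 - -10\right) + 13}\right)^{2}} + \frac{32}{4303} = - \frac{1475}{\left(-35 + \frac{1}{\left(-8 + 10\right) + 13}\right)^{2}} + 32 \cdot \frac{1}{4303} = - \frac{1475}{\left(-35 + \frac{1}{2 + 13}\right)^{2}} + \frac{32}{4303} = - \frac{1475}{\left(-35 + \frac{1}{15}\right)^{2}} + \frac{32}{4303} = - \frac{1475}{\left(- \frac{524}{15}\right)^{2}} + \frac{32}{4303} = - \frac{1475}{\frac{274576}{225}} + \frac{32}{4303} = \left(-1475\right) \frac{225}{274576} + \frac{32}{4303} = - \frac{331875}{274576} + \frac{32}{4303} = - \frac{1419271693}{1181500528}$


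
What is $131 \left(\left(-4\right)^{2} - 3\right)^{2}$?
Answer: $22139$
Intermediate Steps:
$131 \left(\left(-4\right)^{2} - 3\right)^{2} = 131 \left(16 - 3\right)^{2} = 131 \cdot 13^{2} = 131 \cdot 169 = 22139$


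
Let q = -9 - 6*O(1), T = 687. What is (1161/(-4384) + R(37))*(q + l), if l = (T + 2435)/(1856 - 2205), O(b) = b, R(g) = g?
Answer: -9823867/11168 ≈ -879.64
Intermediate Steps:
l = -3122/349 (l = (687 + 2435)/(1856 - 2205) = 3122/(-349) = 3122*(-1/349) = -3122/349 ≈ -8.9456)
q = -15 (q = -9 - 6*1 = -9 - 6 = -15)
(1161/(-4384) + R(37))*(q + l) = (1161/(-4384) + 37)*(-15 - 3122/349) = (1161*(-1/4384) + 37)*(-8357/349) = (-1161/4384 + 37)*(-8357/349) = (161047/4384)*(-8357/349) = -9823867/11168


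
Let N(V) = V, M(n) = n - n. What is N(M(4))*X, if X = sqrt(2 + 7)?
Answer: 0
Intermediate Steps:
M(n) = 0
X = 3 (X = sqrt(9) = 3)
N(M(4))*X = 0*3 = 0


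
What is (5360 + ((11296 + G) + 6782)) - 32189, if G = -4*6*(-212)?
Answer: -3663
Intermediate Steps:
G = 5088 (G = -24*(-212) = 5088)
(5360 + ((11296 + G) + 6782)) - 32189 = (5360 + ((11296 + 5088) + 6782)) - 32189 = (5360 + (16384 + 6782)) - 32189 = (5360 + 23166) - 32189 = 28526 - 32189 = -3663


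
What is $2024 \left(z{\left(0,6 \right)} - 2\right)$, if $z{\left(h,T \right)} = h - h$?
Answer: $-4048$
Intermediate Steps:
$z{\left(h,T \right)} = 0$
$2024 \left(z{\left(0,6 \right)} - 2\right) = 2024 \left(0 - 2\right) = 2024 \left(-2\right) = -4048$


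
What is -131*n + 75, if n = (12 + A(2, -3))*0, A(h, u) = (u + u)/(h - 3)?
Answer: 75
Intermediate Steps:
A(h, u) = 2*u/(-3 + h) (A(h, u) = (2*u)/(-3 + h) = 2*u/(-3 + h))
n = 0 (n = (12 + 2*(-3)/(-3 + 2))*0 = (12 + 2*(-3)/(-1))*0 = (12 + 2*(-3)*(-1))*0 = (12 + 6)*0 = 18*0 = 0)
-131*n + 75 = -131*0 + 75 = 0 + 75 = 75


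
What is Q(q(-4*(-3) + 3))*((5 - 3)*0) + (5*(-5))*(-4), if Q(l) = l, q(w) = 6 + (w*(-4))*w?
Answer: 100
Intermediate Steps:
q(w) = 6 - 4*w² (q(w) = 6 + (-4*w)*w = 6 - 4*w²)
Q(q(-4*(-3) + 3))*((5 - 3)*0) + (5*(-5))*(-4) = (6 - 4*(-4*(-3) + 3)²)*((5 - 3)*0) + (5*(-5))*(-4) = (6 - 4*(12 + 3)²)*(2*0) - 25*(-4) = (6 - 4*15²)*0 + 100 = (6 - 4*225)*0 + 100 = (6 - 900)*0 + 100 = -894*0 + 100 = 0 + 100 = 100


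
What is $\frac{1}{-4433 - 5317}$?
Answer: $- \frac{1}{9750} \approx -0.00010256$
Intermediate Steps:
$\frac{1}{-4433 - 5317} = \frac{1}{-9750} = - \frac{1}{9750}$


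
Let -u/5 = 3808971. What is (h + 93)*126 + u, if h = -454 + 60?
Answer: -19082781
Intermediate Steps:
h = -394
u = -19044855 (u = -5*3808971 = -19044855)
(h + 93)*126 + u = (-394 + 93)*126 - 19044855 = -301*126 - 19044855 = -37926 - 19044855 = -19082781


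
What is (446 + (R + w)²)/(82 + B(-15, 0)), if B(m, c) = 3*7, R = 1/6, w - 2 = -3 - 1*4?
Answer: 16897/3708 ≈ 4.5569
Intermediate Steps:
w = -5 (w = 2 + (-3 - 1*4) = 2 + (-3 - 4) = 2 - 7 = -5)
R = ⅙ ≈ 0.16667
B(m, c) = 21
(446 + (R + w)²)/(82 + B(-15, 0)) = (446 + (⅙ - 5)²)/(82 + 21) = (446 + (-29/6)²)/103 = (446 + 841/36)*(1/103) = (16897/36)*(1/103) = 16897/3708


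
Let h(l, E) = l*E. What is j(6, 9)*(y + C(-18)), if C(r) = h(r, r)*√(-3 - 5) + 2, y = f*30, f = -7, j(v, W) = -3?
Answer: 624 - 1944*I*√2 ≈ 624.0 - 2749.2*I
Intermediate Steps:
h(l, E) = E*l
y = -210 (y = -7*30 = -210)
C(r) = 2 + 2*I*√2*r² (C(r) = (r*r)*√(-3 - 5) + 2 = r²*√(-8) + 2 = r²*(2*I*√2) + 2 = 2*I*√2*r² + 2 = 2 + 2*I*√2*r²)
j(6, 9)*(y + C(-18)) = -3*(-210 + (2 + 2*I*√2*(-18)²)) = -3*(-210 + (2 + 2*I*√2*324)) = -3*(-210 + (2 + 648*I*√2)) = -3*(-208 + 648*I*√2) = 624 - 1944*I*√2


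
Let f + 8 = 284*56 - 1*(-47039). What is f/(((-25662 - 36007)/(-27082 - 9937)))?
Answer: 2329790765/61669 ≈ 37779.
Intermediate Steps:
f = 62935 (f = -8 + (284*56 - 1*(-47039)) = -8 + (15904 + 47039) = -8 + 62943 = 62935)
f/(((-25662 - 36007)/(-27082 - 9937))) = 62935/(((-25662 - 36007)/(-27082 - 9937))) = 62935/((-61669/(-37019))) = 62935/((-61669*(-1/37019))) = 62935/(61669/37019) = 62935*(37019/61669) = 2329790765/61669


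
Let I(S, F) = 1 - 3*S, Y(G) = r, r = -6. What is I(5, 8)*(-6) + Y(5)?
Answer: 78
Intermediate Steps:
Y(G) = -6
I(5, 8)*(-6) + Y(5) = (1 - 3*5)*(-6) - 6 = (1 - 15)*(-6) - 6 = -14*(-6) - 6 = 84 - 6 = 78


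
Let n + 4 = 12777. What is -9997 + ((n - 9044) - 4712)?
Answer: -10980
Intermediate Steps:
n = 12773 (n = -4 + 12777 = 12773)
-9997 + ((n - 9044) - 4712) = -9997 + ((12773 - 9044) - 4712) = -9997 + (3729 - 4712) = -9997 - 983 = -10980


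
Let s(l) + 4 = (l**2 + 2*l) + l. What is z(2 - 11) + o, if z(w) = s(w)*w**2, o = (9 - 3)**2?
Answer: 4086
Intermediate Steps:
s(l) = -4 + l**2 + 3*l (s(l) = -4 + ((l**2 + 2*l) + l) = -4 + (l**2 + 3*l) = -4 + l**2 + 3*l)
o = 36 (o = 6**2 = 36)
z(w) = w**2*(-4 + w**2 + 3*w) (z(w) = (-4 + w**2 + 3*w)*w**2 = w**2*(-4 + w**2 + 3*w))
z(2 - 11) + o = (2 - 11)**2*(-4 + (2 - 11)**2 + 3*(2 - 11)) + 36 = (-9)**2*(-4 + (-9)**2 + 3*(-9)) + 36 = 81*(-4 + 81 - 27) + 36 = 81*50 + 36 = 4050 + 36 = 4086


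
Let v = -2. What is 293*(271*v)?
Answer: -158806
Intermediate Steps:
293*(271*v) = 293*(271*(-2)) = 293*(-542) = -158806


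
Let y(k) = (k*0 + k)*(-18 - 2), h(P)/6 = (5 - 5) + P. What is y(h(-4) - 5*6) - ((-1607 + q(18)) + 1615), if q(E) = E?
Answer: 1054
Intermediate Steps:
h(P) = 6*P (h(P) = 6*((5 - 5) + P) = 6*(0 + P) = 6*P)
y(k) = -20*k (y(k) = (0 + k)*(-20) = k*(-20) = -20*k)
y(h(-4) - 5*6) - ((-1607 + q(18)) + 1615) = -20*(6*(-4) - 5*6) - ((-1607 + 18) + 1615) = -20*(-24 - 30) - (-1589 + 1615) = -20*(-54) - 1*26 = 1080 - 26 = 1054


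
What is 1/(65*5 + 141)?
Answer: 1/466 ≈ 0.0021459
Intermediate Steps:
1/(65*5 + 141) = 1/(325 + 141) = 1/466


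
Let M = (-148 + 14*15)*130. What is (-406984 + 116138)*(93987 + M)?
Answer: -29679961762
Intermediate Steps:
M = 8060 (M = (-148 + 210)*130 = 62*130 = 8060)
(-406984 + 116138)*(93987 + M) = (-406984 + 116138)*(93987 + 8060) = -290846*102047 = -29679961762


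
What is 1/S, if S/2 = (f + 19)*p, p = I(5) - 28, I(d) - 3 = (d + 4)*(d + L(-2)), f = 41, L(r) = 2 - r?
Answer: 1/6720 ≈ 0.00014881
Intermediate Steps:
I(d) = 3 + (4 + d)**2 (I(d) = 3 + (d + 4)*(d + (2 - 1*(-2))) = 3 + (4 + d)*(d + (2 + 2)) = 3 + (4 + d)*(d + 4) = 3 + (4 + d)*(4 + d) = 3 + (4 + d)**2)
p = 56 (p = (19 + 5**2 + 8*5) - 28 = (19 + 25 + 40) - 28 = 84 - 28 = 56)
S = 6720 (S = 2*((41 + 19)*56) = 2*(60*56) = 2*3360 = 6720)
1/S = 1/6720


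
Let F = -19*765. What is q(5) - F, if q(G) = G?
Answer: 14540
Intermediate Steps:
F = -14535
q(5) - F = 5 - 1*(-14535) = 5 + 14535 = 14540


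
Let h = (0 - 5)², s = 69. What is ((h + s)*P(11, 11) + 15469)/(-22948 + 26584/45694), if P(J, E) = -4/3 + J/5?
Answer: -5329222679/7864194960 ≈ -0.67766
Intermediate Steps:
P(J, E) = -4/3 + J/5 (P(J, E) = -4*⅓ + J*(⅕) = -4/3 + J/5)
h = 25 (h = (-5)² = 25)
((h + s)*P(11, 11) + 15469)/(-22948 + 26584/45694) = ((25 + 69)*(-4/3 + (⅕)*11) + 15469)/(-22948 + 26584/45694) = (94*(-4/3 + 11/5) + 15469)/(-22948 + 26584*(1/45694)) = (94*(13/15) + 15469)/(-22948 + 13292/22847) = (1222/15 + 15469)/(-524279664/22847) = (233257/15)*(-22847/524279664) = -5329222679/7864194960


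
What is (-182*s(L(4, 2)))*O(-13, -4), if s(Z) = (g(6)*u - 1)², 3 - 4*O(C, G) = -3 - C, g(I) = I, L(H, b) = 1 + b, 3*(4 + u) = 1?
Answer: 336973/2 ≈ 1.6849e+5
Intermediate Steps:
u = -11/3 (u = -4 + (⅓)*1 = -4 + ⅓ = -11/3 ≈ -3.6667)
O(C, G) = 3/2 + C/4 (O(C, G) = ¾ - (-3 - C)/4 = ¾ + (¾ + C/4) = 3/2 + C/4)
s(Z) = 529 (s(Z) = (6*(-11/3) - 1)² = (-22 - 1)² = (-23)² = 529)
(-182*s(L(4, 2)))*O(-13, -4) = (-182*529)*(3/2 + (¼)*(-13)) = -96278*(3/2 - 13/4) = -96278*(-7/4) = 336973/2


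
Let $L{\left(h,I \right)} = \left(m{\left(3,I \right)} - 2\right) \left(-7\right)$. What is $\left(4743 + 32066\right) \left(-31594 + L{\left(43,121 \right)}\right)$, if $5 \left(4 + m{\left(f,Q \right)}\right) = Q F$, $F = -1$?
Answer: $- \frac{5775810617}{5} \approx -1.1552 \cdot 10^{9}$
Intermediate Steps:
$m{\left(f,Q \right)} = -4 - \frac{Q}{5}$ ($m{\left(f,Q \right)} = -4 + \frac{Q \left(-1\right)}{5} = -4 + \frac{\left(-1\right) Q}{5} = -4 - \frac{Q}{5}$)
$L{\left(h,I \right)} = 42 + \frac{7 I}{5}$ ($L{\left(h,I \right)} = \left(\left(-4 - \frac{I}{5}\right) - 2\right) \left(-7\right) = \left(-6 - \frac{I}{5}\right) \left(-7\right) = 42 + \frac{7 I}{5}$)
$\left(4743 + 32066\right) \left(-31594 + L{\left(43,121 \right)}\right) = \left(4743 + 32066\right) \left(-31594 + \left(42 + \frac{7}{5} \cdot 121\right)\right) = 36809 \left(-31594 + \left(42 + \frac{847}{5}\right)\right) = 36809 \left(-31594 + \frac{1057}{5}\right) = 36809 \left(- \frac{156913}{5}\right) = - \frac{5775810617}{5}$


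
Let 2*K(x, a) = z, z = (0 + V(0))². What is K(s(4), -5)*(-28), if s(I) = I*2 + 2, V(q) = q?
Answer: 0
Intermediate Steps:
s(I) = 2 + 2*I (s(I) = 2*I + 2 = 2 + 2*I)
z = 0 (z = (0 + 0)² = 0² = 0)
K(x, a) = 0 (K(x, a) = (½)*0 = 0)
K(s(4), -5)*(-28) = 0*(-28) = 0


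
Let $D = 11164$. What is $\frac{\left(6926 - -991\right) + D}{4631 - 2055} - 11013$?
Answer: $- \frac{28350407}{2576} \approx -11006.0$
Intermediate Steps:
$\frac{\left(6926 - -991\right) + D}{4631 - 2055} - 11013 = \frac{\left(6926 - -991\right) + 11164}{4631 - 2055} - 11013 = \frac{\left(6926 + 991\right) + 11164}{2576} - 11013 = \left(7917 + 11164\right) \frac{1}{2576} - 11013 = 19081 \cdot \frac{1}{2576} - 11013 = \frac{19081}{2576} - 11013 = - \frac{28350407}{2576}$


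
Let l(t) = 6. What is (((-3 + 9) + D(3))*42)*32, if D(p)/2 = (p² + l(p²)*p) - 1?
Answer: 77952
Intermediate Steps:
D(p) = -2 + 2*p² + 12*p (D(p) = 2*((p² + 6*p) - 1) = 2*(-1 + p² + 6*p) = -2 + 2*p² + 12*p)
(((-3 + 9) + D(3))*42)*32 = (((-3 + 9) + (-2 + 2*3² + 12*3))*42)*32 = ((6 + (-2 + 2*9 + 36))*42)*32 = ((6 + (-2 + 18 + 36))*42)*32 = ((6 + 52)*42)*32 = (58*42)*32 = 2436*32 = 77952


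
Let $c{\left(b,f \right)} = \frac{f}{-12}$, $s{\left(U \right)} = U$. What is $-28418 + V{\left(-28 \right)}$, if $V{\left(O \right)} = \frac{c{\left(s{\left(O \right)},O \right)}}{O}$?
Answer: $- \frac{341017}{12} \approx -28418.0$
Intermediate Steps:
$c{\left(b,f \right)} = - \frac{f}{12}$ ($c{\left(b,f \right)} = f \left(- \frac{1}{12}\right) = - \frac{f}{12}$)
$V{\left(O \right)} = - \frac{1}{12}$ ($V{\left(O \right)} = \frac{\left(- \frac{1}{12}\right) O}{O} = - \frac{1}{12}$)
$-28418 + V{\left(-28 \right)} = -28418 - \frac{1}{12} = - \frac{341017}{12}$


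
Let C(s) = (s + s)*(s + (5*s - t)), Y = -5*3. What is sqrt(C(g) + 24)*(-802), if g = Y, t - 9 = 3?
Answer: -1604*sqrt(771) ≈ -44538.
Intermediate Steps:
t = 12 (t = 9 + 3 = 12)
Y = -15
g = -15
C(s) = 2*s*(-12 + 6*s) (C(s) = (s + s)*(s + (5*s - 1*12)) = (2*s)*(s + (5*s - 12)) = (2*s)*(s + (-12 + 5*s)) = (2*s)*(-12 + 6*s) = 2*s*(-12 + 6*s))
sqrt(C(g) + 24)*(-802) = sqrt(12*(-15)*(-2 - 15) + 24)*(-802) = sqrt(12*(-15)*(-17) + 24)*(-802) = sqrt(3060 + 24)*(-802) = sqrt(3084)*(-802) = (2*sqrt(771))*(-802) = -1604*sqrt(771)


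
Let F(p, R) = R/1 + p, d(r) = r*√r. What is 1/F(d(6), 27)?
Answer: 1/19 - 2*√6/171 ≈ 0.023983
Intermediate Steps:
d(r) = r^(3/2)
F(p, R) = R + p (F(p, R) = 1*R + p = R + p)
1/F(d(6), 27) = 1/(27 + 6^(3/2)) = 1/(27 + 6*√6)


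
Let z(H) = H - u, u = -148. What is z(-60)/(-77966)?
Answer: -44/38983 ≈ -0.0011287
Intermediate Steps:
z(H) = 148 + H (z(H) = H - 1*(-148) = H + 148 = 148 + H)
z(-60)/(-77966) = (148 - 60)/(-77966) = 88*(-1/77966) = -44/38983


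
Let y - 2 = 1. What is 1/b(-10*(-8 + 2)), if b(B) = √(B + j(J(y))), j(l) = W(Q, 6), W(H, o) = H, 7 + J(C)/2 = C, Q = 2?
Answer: √62/62 ≈ 0.12700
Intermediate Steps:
y = 3 (y = 2 + 1 = 3)
J(C) = -14 + 2*C
j(l) = 2
b(B) = √(2 + B) (b(B) = √(B + 2) = √(2 + B))
1/b(-10*(-8 + 2)) = 1/(√(2 - 10*(-8 + 2))) = 1/(√(2 - 10*(-6))) = 1/(√(2 + 60)) = 1/(√62) = √62/62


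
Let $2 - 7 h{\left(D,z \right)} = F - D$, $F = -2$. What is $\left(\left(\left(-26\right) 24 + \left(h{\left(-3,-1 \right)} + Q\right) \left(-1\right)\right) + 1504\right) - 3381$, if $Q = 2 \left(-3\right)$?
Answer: $- \frac{17466}{7} \approx -2495.1$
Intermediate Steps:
$h{\left(D,z \right)} = \frac{4}{7} + \frac{D}{7}$ ($h{\left(D,z \right)} = \frac{2}{7} - \frac{-2 - D}{7} = \frac{2}{7} + \left(\frac{2}{7} + \frac{D}{7}\right) = \frac{4}{7} + \frac{D}{7}$)
$Q = -6$
$\left(\left(\left(-26\right) 24 + \left(h{\left(-3,-1 \right)} + Q\right) \left(-1\right)\right) + 1504\right) - 3381 = \left(\left(\left(-26\right) 24 + \left(\left(\frac{4}{7} + \frac{1}{7} \left(-3\right)\right) - 6\right) \left(-1\right)\right) + 1504\right) - 3381 = \left(\left(-624 + \left(\left(\frac{4}{7} - \frac{3}{7}\right) - 6\right) \left(-1\right)\right) + 1504\right) - 3381 = \left(\left(-624 + \left(\frac{1}{7} - 6\right) \left(-1\right)\right) + 1504\right) - 3381 = \left(\left(-624 - - \frac{41}{7}\right) + 1504\right) - 3381 = \left(\left(-624 + \frac{41}{7}\right) + 1504\right) - 3381 = \left(- \frac{4327}{7} + 1504\right) - 3381 = \frac{6201}{7} - 3381 = - \frac{17466}{7}$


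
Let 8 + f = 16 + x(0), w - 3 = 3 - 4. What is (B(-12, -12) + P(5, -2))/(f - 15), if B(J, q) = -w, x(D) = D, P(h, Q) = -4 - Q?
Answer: 4/7 ≈ 0.57143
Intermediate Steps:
w = 2 (w = 3 + (3 - 4) = 3 - 1 = 2)
f = 8 (f = -8 + (16 + 0) = -8 + 16 = 8)
B(J, q) = -2 (B(J, q) = -1*2 = -2)
(B(-12, -12) + P(5, -2))/(f - 15) = (-2 + (-4 - 1*(-2)))/(8 - 15) = (-2 + (-4 + 2))/(-7) = -(-2 - 2)/7 = -⅐*(-4) = 4/7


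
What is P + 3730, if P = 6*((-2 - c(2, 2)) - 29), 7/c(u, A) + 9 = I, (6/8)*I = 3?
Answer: 17762/5 ≈ 3552.4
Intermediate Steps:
I = 4 (I = (4/3)*3 = 4)
c(u, A) = -7/5 (c(u, A) = 7/(-9 + 4) = 7/(-5) = 7*(-⅕) = -7/5)
P = -888/5 (P = 6*((-2 - 1*(-7/5)) - 29) = 6*((-2 + 7/5) - 29) = 6*(-⅗ - 29) = 6*(-148/5) = -888/5 ≈ -177.60)
P + 3730 = -888/5 + 3730 = 17762/5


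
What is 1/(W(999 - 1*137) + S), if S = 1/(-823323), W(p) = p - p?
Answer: -823323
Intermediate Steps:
W(p) = 0
S = -1/823323 ≈ -1.2146e-6
1/(W(999 - 1*137) + S) = 1/(0 - 1/823323) = 1/(-1/823323) = -823323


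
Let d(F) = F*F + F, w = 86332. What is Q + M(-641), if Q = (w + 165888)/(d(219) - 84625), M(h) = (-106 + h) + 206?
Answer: -3993793/7289 ≈ -547.92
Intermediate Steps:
d(F) = F + F² (d(F) = F² + F = F + F²)
M(h) = 100 + h
Q = -50444/7289 (Q = (86332 + 165888)/(219*(1 + 219) - 84625) = 252220/(219*220 - 84625) = 252220/(48180 - 84625) = 252220/(-36445) = 252220*(-1/36445) = -50444/7289 ≈ -6.9206)
Q + M(-641) = -50444/7289 + (100 - 641) = -50444/7289 - 541 = -3993793/7289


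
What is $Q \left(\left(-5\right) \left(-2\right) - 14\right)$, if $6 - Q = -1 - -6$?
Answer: $-4$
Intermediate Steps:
$Q = 1$ ($Q = 6 - \left(-1 - -6\right) = 6 - \left(-1 + 6\right) = 6 - 5 = 1$)
$Q \left(\left(-5\right) \left(-2\right) - 14\right) = 1 \left(\left(-5\right) \left(-2\right) - 14\right) = 1 \left(10 - 14\right) = 1 \left(-4\right) = -4$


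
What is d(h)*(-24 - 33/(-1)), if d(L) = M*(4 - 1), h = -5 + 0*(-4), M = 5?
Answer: 135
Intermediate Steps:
h = -5 (h = -5 + 0 = -5)
d(L) = 15 (d(L) = 5*(4 - 1) = 5*3 = 15)
d(h)*(-24 - 33/(-1)) = 15*(-24 - 33/(-1)) = 15*(-24 - 33*(-1)) = 15*(-24 - 1*(-33)) = 15*(-24 + 33) = 15*9 = 135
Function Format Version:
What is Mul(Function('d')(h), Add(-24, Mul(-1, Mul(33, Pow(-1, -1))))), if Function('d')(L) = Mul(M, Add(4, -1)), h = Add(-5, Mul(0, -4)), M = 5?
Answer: 135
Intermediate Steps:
h = -5 (h = Add(-5, 0) = -5)
Function('d')(L) = 15 (Function('d')(L) = Mul(5, Add(4, -1)) = Mul(5, 3) = 15)
Mul(Function('d')(h), Add(-24, Mul(-1, Mul(33, Pow(-1, -1))))) = Mul(15, Add(-24, Mul(-1, Mul(33, Pow(-1, -1))))) = Mul(15, Add(-24, Mul(-1, Mul(33, -1)))) = Mul(15, Add(-24, Mul(-1, -33))) = Mul(15, Add(-24, 33)) = Mul(15, 9) = 135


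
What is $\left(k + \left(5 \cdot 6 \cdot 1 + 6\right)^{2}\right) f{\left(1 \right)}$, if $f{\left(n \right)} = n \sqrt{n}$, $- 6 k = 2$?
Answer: $\frac{3887}{3} \approx 1295.7$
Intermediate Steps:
$k = - \frac{1}{3}$ ($k = \left(- \frac{1}{6}\right) 2 = - \frac{1}{3} \approx -0.33333$)
$f{\left(n \right)} = n^{\frac{3}{2}}$
$\left(k + \left(5 \cdot 6 \cdot 1 + 6\right)^{2}\right) f{\left(1 \right)} = \left(- \frac{1}{3} + \left(5 \cdot 6 \cdot 1 + 6\right)^{2}\right) 1^{\frac{3}{2}} = \left(- \frac{1}{3} + \left(30 \cdot 1 + 6\right)^{2}\right) 1 = \left(- \frac{1}{3} + \left(30 + 6\right)^{2}\right) 1 = \left(- \frac{1}{3} + 36^{2}\right) 1 = \left(- \frac{1}{3} + 1296\right) 1 = \frac{3887}{3} \cdot 1 = \frac{3887}{3}$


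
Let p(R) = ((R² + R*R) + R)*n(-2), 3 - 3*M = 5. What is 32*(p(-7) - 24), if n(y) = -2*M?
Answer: 9344/3 ≈ 3114.7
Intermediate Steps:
M = -⅔ (M = 1 - ⅓*5 = 1 - 5/3 = -⅔ ≈ -0.66667)
n(y) = 4/3 (n(y) = -2*(-⅔) = 4/3)
p(R) = 4*R/3 + 8*R²/3 (p(R) = ((R² + R*R) + R)*(4/3) = ((R² + R²) + R)*(4/3) = (2*R² + R)*(4/3) = (R + 2*R²)*(4/3) = 4*R/3 + 8*R²/3)
32*(p(-7) - 24) = 32*((4/3)*(-7)*(1 + 2*(-7)) - 24) = 32*((4/3)*(-7)*(1 - 14) - 24) = 32*((4/3)*(-7)*(-13) - 24) = 32*(364/3 - 24) = 32*(292/3) = 9344/3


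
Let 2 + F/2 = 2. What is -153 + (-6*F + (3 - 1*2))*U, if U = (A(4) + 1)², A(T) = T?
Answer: -128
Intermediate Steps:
F = 0 (F = -4 + 2*2 = -4 + 4 = 0)
U = 25 (U = (4 + 1)² = 5² = 25)
-153 + (-6*F + (3 - 1*2))*U = -153 + (-6*0 + (3 - 1*2))*25 = -153 + (0 + (3 - 2))*25 = -153 + (0 + 1)*25 = -153 + 1*25 = -153 + 25 = -128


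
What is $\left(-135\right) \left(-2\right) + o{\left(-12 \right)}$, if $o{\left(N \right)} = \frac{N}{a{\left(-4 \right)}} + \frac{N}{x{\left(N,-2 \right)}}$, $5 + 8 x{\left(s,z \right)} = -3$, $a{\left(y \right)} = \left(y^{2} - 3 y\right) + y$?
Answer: $\frac{563}{2} \approx 281.5$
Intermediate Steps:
$a{\left(y \right)} = y^{2} - 2 y$
$x{\left(s,z \right)} = -1$ ($x{\left(s,z \right)} = - \frac{5}{8} + \frac{1}{8} \left(-3\right) = - \frac{5}{8} - \frac{3}{8} = -1$)
$o{\left(N \right)} = - \frac{23 N}{24}$ ($o{\left(N \right)} = \frac{N}{\left(-4\right) \left(-2 - 4\right)} + \frac{N}{-1} = \frac{N}{\left(-4\right) \left(-6\right)} + N \left(-1\right) = \frac{N}{24} - N = - \frac{23 N}{24}$)
$\left(-135\right) \left(-2\right) + o{\left(-12 \right)} = \left(-135\right) \left(-2\right) - - \frac{23}{2} = 270 + \frac{23}{2} = \frac{563}{2}$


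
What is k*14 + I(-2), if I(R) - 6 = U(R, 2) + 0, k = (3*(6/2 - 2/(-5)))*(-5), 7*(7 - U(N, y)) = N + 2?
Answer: -701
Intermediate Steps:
U(N, y) = 47/7 - N/7 (U(N, y) = 7 - (N + 2)/7 = 7 - (2 + N)/7 = 7 + (-2/7 - N/7) = 47/7 - N/7)
k = -51 (k = (3*(6*(1/2) - 2*(-1/5)))*(-5) = (3*(3 + 2/5))*(-5) = (3*(17/5))*(-5) = (51/5)*(-5) = -51)
I(R) = 89/7 - R/7 (I(R) = 6 + ((47/7 - R/7) + 0) = 6 + (47/7 - R/7) = 89/7 - R/7)
k*14 + I(-2) = -51*14 + (89/7 - 1/7*(-2)) = -714 + (89/7 + 2/7) = -714 + 13 = -701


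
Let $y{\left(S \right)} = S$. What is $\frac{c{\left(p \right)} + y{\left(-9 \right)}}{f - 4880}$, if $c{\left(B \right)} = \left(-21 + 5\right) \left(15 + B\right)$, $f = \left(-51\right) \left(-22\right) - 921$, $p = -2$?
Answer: $\frac{217}{4679} \approx 0.046377$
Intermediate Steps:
$f = 201$ ($f = 1122 - 921 = 201$)
$c{\left(B \right)} = -240 - 16 B$ ($c{\left(B \right)} = - 16 \left(15 + B\right) = -240 - 16 B$)
$\frac{c{\left(p \right)} + y{\left(-9 \right)}}{f - 4880} = \frac{\left(-240 - -32\right) - 9}{201 - 4880} = \frac{\left(-240 + 32\right) - 9}{-4679} = \left(-208 - 9\right) \left(- \frac{1}{4679}\right) = \left(-217\right) \left(- \frac{1}{4679}\right) = \frac{217}{4679}$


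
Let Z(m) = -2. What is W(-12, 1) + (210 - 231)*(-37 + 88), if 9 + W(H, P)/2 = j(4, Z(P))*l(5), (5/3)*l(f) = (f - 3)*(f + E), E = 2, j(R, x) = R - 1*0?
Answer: -5109/5 ≈ -1021.8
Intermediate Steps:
j(R, x) = R (j(R, x) = R + 0 = R)
l(f) = 3*(-3 + f)*(2 + f)/5 (l(f) = 3*((f - 3)*(f + 2))/5 = 3*((-3 + f)*(2 + f))/5 = 3*(-3 + f)*(2 + f)/5)
W(H, P) = 246/5 (W(H, P) = -18 + 2*(4*(-18/5 - ⅗*5 + (⅗)*5²)) = -18 + 2*(4*(-18/5 - 3 + (⅗)*25)) = -18 + 2*(4*(-18/5 - 3 + 15)) = -18 + 2*(4*(42/5)) = -18 + 2*(168/5) = -18 + 336/5 = 246/5)
W(-12, 1) + (210 - 231)*(-37 + 88) = 246/5 + (210 - 231)*(-37 + 88) = 246/5 - 21*51 = 246/5 - 1071 = -5109/5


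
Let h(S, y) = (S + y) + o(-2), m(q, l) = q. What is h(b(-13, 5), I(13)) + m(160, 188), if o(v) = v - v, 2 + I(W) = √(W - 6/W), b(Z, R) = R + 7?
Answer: 170 + √2119/13 ≈ 173.54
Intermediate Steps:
b(Z, R) = 7 + R
I(W) = -2 + √(W - 6/W)
o(v) = 0
h(S, y) = S + y (h(S, y) = (S + y) + 0 = S + y)
h(b(-13, 5), I(13)) + m(160, 188) = ((7 + 5) + (-2 + √(13 - 6/13))) + 160 = (12 + (-2 + √(13 - 6*1/13))) + 160 = (12 + (-2 + √(13 - 6/13))) + 160 = (12 + (-2 + √(163/13))) + 160 = (12 + (-2 + √2119/13)) + 160 = (10 + √2119/13) + 160 = 170 + √2119/13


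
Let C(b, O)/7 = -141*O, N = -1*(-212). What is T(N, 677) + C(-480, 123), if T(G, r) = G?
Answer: -121189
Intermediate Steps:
N = 212
C(b, O) = -987*O (C(b, O) = 7*(-141*O) = -987*O)
T(N, 677) + C(-480, 123) = 212 - 987*123 = 212 - 121401 = -121189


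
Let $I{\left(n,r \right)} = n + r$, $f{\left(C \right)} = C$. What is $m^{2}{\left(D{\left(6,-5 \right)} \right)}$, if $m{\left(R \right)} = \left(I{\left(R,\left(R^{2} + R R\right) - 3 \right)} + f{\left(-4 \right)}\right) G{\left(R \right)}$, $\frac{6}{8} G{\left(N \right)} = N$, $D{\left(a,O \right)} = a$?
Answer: $322624$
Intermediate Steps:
$G{\left(N \right)} = \frac{4 N}{3}$
$m{\left(R \right)} = \frac{4 R \left(-7 + R + 2 R^{2}\right)}{3}$ ($m{\left(R \right)} = \left(\left(R - \left(3 - R^{2} - R R\right)\right) - 4\right) \frac{4 R}{3} = \left(\left(R + \left(\left(R^{2} + R^{2}\right) - 3\right)\right) - 4\right) \frac{4 R}{3} = \left(\left(R + \left(2 R^{2} - 3\right)\right) - 4\right) \frac{4 R}{3} = \left(\left(R + \left(-3 + 2 R^{2}\right)\right) - 4\right) \frac{4 R}{3} = \left(\left(-3 + R + 2 R^{2}\right) - 4\right) \frac{4 R}{3} = \left(-7 + R + 2 R^{2}\right) \frac{4 R}{3} = \frac{4 R \left(-7 + R + 2 R^{2}\right)}{3}$)
$m^{2}{\left(D{\left(6,-5 \right)} \right)} = \left(\frac{4}{3} \cdot 6 \left(-7 + 6 + 2 \cdot 6^{2}\right)\right)^{2} = \left(\frac{4}{3} \cdot 6 \left(-7 + 6 + 2 \cdot 36\right)\right)^{2} = \left(\frac{4}{3} \cdot 6 \left(-7 + 6 + 72\right)\right)^{2} = \left(\frac{4}{3} \cdot 6 \cdot 71\right)^{2} = 568^{2} = 322624$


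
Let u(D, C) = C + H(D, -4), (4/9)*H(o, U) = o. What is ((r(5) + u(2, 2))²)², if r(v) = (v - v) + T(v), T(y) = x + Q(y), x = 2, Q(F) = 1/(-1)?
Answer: 50625/16 ≈ 3164.1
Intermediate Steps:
Q(F) = -1
H(o, U) = 9*o/4
T(y) = 1 (T(y) = 2 - 1 = 1)
r(v) = 1 (r(v) = (v - v) + 1 = 0 + 1 = 1)
u(D, C) = C + 9*D/4
((r(5) + u(2, 2))²)² = ((1 + (2 + (9/4)*2))²)² = ((1 + (2 + 9/2))²)² = ((1 + 13/2)²)² = ((15/2)²)² = (225/4)² = 50625/16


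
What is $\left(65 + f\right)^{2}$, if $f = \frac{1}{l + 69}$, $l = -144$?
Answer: $\frac{23755876}{5625} \approx 4223.3$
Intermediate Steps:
$f = - \frac{1}{75}$ ($f = \frac{1}{-144 + 69} = \frac{1}{-75} = - \frac{1}{75} \approx -0.013333$)
$\left(65 + f\right)^{2} = \left(65 - \frac{1}{75}\right)^{2} = \left(\frac{4874}{75}\right)^{2} = \frac{23755876}{5625}$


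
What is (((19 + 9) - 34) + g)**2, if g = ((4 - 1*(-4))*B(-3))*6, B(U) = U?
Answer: 22500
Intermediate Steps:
g = -144 (g = ((4 - 1*(-4))*(-3))*6 = ((4 + 4)*(-3))*6 = (8*(-3))*6 = -24*6 = -144)
(((19 + 9) - 34) + g)**2 = (((19 + 9) - 34) - 144)**2 = ((28 - 34) - 144)**2 = (-6 - 144)**2 = (-150)**2 = 22500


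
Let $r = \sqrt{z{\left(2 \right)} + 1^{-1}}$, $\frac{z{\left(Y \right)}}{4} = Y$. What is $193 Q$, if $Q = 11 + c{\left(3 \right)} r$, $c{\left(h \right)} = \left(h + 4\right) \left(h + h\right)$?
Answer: $26441$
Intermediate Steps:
$z{\left(Y \right)} = 4 Y$
$r = 3$ ($r = \sqrt{4 \cdot 2 + 1^{-1}} = \sqrt{8 + 1} = \sqrt{9} = 3$)
$c{\left(h \right)} = 2 h \left(4 + h\right)$ ($c{\left(h \right)} = \left(4 + h\right) 2 h = 2 h \left(4 + h\right)$)
$Q = 137$ ($Q = 11 + 2 \cdot 3 \left(4 + 3\right) 3 = 11 + 2 \cdot 3 \cdot 7 \cdot 3 = 11 + 42 \cdot 3 = 11 + 126 = 137$)
$193 Q = 193 \cdot 137 = 26441$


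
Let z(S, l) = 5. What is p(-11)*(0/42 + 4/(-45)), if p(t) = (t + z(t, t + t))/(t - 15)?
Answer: -4/195 ≈ -0.020513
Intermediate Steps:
p(t) = (5 + t)/(-15 + t) (p(t) = (t + 5)/(t - 15) = (5 + t)/(-15 + t))
p(-11)*(0/42 + 4/(-45)) = ((5 - 11)/(-15 - 11))*(0/42 + 4/(-45)) = (-6/(-26))*(0*(1/42) + 4*(-1/45)) = (-1/26*(-6))*(0 - 4/45) = (3/13)*(-4/45) = -4/195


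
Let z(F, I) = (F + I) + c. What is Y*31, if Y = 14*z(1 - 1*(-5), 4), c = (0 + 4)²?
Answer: 11284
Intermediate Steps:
c = 16 (c = 4² = 16)
z(F, I) = 16 + F + I (z(F, I) = (F + I) + 16 = 16 + F + I)
Y = 364 (Y = 14*(16 + (1 - 1*(-5)) + 4) = 14*(16 + (1 + 5) + 4) = 14*(16 + 6 + 4) = 14*26 = 364)
Y*31 = 364*31 = 11284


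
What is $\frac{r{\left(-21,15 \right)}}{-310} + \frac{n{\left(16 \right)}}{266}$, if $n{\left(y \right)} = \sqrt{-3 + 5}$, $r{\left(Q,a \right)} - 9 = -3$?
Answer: $- \frac{3}{155} + \frac{\sqrt{2}}{266} \approx -0.014038$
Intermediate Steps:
$r{\left(Q,a \right)} = 6$ ($r{\left(Q,a \right)} = 9 - 3 = 6$)
$n{\left(y \right)} = \sqrt{2}$
$\frac{r{\left(-21,15 \right)}}{-310} + \frac{n{\left(16 \right)}}{266} = \frac{6}{-310} + \frac{\sqrt{2}}{266} = 6 \left(- \frac{1}{310}\right) + \sqrt{2} \cdot \frac{1}{266} = - \frac{3}{155} + \frac{\sqrt{2}}{266}$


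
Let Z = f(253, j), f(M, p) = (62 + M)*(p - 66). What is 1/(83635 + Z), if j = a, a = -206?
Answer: -1/2045 ≈ -0.00048900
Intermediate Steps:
j = -206
f(M, p) = (-66 + p)*(62 + M) (f(M, p) = (62 + M)*(-66 + p) = (-66 + p)*(62 + M))
Z = -85680 (Z = -4092 - 66*253 + 62*(-206) + 253*(-206) = -4092 - 16698 - 12772 - 52118 = -85680)
1/(83635 + Z) = 1/(83635 - 85680) = 1/(-2045) = -1/2045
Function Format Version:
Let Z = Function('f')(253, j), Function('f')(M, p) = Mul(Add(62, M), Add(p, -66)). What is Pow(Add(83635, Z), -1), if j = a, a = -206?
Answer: Rational(-1, 2045) ≈ -0.00048900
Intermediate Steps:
j = -206
Function('f')(M, p) = Mul(Add(-66, p), Add(62, M)) (Function('f')(M, p) = Mul(Add(62, M), Add(-66, p)) = Mul(Add(-66, p), Add(62, M)))
Z = -85680 (Z = Add(-4092, Mul(-66, 253), Mul(62, -206), Mul(253, -206)) = Add(-4092, -16698, -12772, -52118) = -85680)
Pow(Add(83635, Z), -1) = Pow(Add(83635, -85680), -1) = Pow(-2045, -1) = Rational(-1, 2045)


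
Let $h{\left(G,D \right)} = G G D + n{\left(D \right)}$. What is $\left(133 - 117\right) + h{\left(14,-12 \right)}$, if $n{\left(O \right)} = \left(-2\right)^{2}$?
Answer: $-2332$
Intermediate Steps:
$n{\left(O \right)} = 4$
$h{\left(G,D \right)} = 4 + D G^{2}$ ($h{\left(G,D \right)} = G G D + 4 = G^{2} D + 4 = D G^{2} + 4 = 4 + D G^{2}$)
$\left(133 - 117\right) + h{\left(14,-12 \right)} = \left(133 - 117\right) + \left(4 - 12 \cdot 14^{2}\right) = 16 + \left(4 - 2352\right) = 16 - 2348 = -2332$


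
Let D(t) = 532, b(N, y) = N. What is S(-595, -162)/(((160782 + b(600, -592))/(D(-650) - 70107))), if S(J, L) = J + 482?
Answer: 7861975/161382 ≈ 48.717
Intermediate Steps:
S(J, L) = 482 + J
S(-595, -162)/(((160782 + b(600, -592))/(D(-650) - 70107))) = (482 - 595)/(((160782 + 600)/(532 - 70107))) = -113/(161382/(-69575)) = -113/(161382*(-1/69575)) = -113/(-161382/69575) = -113*(-69575/161382) = 7861975/161382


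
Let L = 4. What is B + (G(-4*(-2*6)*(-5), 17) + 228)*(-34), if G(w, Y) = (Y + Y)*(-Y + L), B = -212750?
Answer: -205474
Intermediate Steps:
G(w, Y) = 2*Y*(4 - Y) (G(w, Y) = (Y + Y)*(-Y + 4) = (2*Y)*(4 - Y) = 2*Y*(4 - Y))
B + (G(-4*(-2*6)*(-5), 17) + 228)*(-34) = -212750 + (2*17*(4 - 1*17) + 228)*(-34) = -212750 + (2*17*(4 - 17) + 228)*(-34) = -212750 + (2*17*(-13) + 228)*(-34) = -212750 + (-442 + 228)*(-34) = -212750 - 214*(-34) = -212750 + 7276 = -205474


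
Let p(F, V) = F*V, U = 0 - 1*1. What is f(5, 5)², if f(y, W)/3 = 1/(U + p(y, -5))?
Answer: 9/676 ≈ 0.013314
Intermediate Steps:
U = -1 (U = 0 - 1 = -1)
f(y, W) = 3/(-1 - 5*y) (f(y, W) = 3/(-1 + y*(-5)) = 3/(-1 - 5*y))
f(5, 5)² = (3/(-1 - 5*5))² = (3/(-1 - 25))² = (3/(-26))² = (3*(-1/26))² = (-3/26)² = 9/676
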